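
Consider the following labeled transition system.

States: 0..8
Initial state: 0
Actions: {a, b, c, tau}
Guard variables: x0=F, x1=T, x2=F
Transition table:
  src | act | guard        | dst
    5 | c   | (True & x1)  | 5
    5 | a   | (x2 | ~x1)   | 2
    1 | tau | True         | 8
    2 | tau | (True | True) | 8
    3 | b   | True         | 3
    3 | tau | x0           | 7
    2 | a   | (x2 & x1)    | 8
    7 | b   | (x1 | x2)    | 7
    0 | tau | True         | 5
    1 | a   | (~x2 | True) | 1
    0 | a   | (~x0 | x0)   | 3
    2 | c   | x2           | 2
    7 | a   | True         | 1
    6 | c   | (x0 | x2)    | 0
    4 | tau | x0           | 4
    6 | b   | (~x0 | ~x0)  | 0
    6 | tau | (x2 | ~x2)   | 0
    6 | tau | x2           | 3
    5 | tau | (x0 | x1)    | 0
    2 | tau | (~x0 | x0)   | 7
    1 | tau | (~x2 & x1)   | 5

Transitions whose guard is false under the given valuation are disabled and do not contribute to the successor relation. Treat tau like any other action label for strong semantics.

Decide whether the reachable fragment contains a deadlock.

Answer: DEADLOCK-FREE

Working:
R = {0,3,5}
  0: a→3  tau→5  [2 out]
  3: b→3  [1 out]
  5: c→5  tau→0  [2 out]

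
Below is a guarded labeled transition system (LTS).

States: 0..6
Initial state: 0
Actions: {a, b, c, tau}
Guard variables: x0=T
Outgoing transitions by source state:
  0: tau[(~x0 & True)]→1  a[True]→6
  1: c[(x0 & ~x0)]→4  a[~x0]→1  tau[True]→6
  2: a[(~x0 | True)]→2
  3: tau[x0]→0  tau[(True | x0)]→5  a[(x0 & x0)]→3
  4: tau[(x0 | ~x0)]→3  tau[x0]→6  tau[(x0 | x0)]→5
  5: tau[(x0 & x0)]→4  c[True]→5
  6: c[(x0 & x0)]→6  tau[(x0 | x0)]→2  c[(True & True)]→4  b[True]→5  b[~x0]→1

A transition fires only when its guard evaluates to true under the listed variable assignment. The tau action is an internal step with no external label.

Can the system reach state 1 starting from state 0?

Answer: UNREACHABLE

Working:
Guard filter leaves 15 enabled edge(s).
Layer 0: {0}
Layer 1: {6}  now seen {0,6}
Layer 2: {2,4,5}  now seen {0,2,4,5,6}
Layer 3: {3}  now seen {0,2,3,4,5,6}
R = {0,2,3,4,5,6}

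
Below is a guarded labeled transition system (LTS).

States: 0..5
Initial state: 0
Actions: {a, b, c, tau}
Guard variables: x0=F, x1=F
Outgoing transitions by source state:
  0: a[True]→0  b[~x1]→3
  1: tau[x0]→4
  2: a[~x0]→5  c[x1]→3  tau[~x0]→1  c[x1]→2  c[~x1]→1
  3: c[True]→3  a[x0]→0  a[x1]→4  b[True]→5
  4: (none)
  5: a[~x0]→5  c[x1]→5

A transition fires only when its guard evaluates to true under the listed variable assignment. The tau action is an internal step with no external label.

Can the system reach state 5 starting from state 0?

Answer: REACHABLE

Analysis:
8 transition(s) survive guard evaluation.
Layer 0: {0}
Layer 1: {3}  cumulative {0,3}
Layer 2: {5}  cumulative {0,3,5}
R = {0,3,5}
witness 5: b·b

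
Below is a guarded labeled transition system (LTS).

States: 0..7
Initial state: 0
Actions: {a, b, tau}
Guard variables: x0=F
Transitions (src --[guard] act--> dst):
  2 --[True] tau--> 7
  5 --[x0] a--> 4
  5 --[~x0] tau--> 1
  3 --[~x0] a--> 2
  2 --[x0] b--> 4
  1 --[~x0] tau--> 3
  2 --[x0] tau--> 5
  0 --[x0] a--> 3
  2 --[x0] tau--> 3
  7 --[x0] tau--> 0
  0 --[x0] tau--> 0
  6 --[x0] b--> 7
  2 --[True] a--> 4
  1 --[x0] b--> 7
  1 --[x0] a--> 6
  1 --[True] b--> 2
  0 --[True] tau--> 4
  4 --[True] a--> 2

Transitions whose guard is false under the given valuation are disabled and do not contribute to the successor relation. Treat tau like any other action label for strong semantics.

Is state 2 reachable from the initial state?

Guard filter leaves 8 enabled edge(s).
Layer 0: {0}
Layer 1: {4}  now seen {0,4}
Layer 2: {2}  now seen {0,2,4}
Layer 3: {7}  now seen {0,2,4,7}
Reachable = {0,2,4,7}
witness 2: tau·a

Answer: REACHABLE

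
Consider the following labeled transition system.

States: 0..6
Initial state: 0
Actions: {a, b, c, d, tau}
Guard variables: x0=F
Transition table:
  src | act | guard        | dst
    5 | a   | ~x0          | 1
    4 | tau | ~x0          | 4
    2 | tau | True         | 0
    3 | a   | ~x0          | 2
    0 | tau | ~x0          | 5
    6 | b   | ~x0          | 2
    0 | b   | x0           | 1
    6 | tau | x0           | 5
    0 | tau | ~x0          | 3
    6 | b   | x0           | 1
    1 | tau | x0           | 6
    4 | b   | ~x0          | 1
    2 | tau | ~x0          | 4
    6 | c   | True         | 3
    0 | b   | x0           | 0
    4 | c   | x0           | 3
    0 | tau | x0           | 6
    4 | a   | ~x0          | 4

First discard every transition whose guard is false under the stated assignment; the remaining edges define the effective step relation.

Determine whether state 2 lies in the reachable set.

After dropping false guards: 11 live edges.
depth 0: {0}
depth 1: {3,5}  cumulative {0,3,5}
depth 2: {1,2}  cumulative {0,1,2,3,5}
depth 3: {4}  cumulative {0,1,2,3,4,5}
R = {0,1,2,3,4,5}
witness 2: tau·a

Answer: REACHABLE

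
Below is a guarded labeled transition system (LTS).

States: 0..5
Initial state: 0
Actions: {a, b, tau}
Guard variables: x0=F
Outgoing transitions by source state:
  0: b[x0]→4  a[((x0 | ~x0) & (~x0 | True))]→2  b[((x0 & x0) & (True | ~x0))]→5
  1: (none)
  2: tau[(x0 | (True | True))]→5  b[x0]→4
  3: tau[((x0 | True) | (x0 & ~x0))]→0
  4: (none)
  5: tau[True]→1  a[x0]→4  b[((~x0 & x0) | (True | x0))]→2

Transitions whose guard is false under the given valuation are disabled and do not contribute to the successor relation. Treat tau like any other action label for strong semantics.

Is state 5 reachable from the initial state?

Answer: REACHABLE

Analysis:
After dropping false guards: 5 live edges.
depth 0: {0}
depth 1: {2}  cumulative {0,2}
depth 2: {5}  cumulative {0,2,5}
depth 3: {1}  cumulative {0,1,2,5}
Reachable = {0,1,2,5}
trace reaching 5: a·tau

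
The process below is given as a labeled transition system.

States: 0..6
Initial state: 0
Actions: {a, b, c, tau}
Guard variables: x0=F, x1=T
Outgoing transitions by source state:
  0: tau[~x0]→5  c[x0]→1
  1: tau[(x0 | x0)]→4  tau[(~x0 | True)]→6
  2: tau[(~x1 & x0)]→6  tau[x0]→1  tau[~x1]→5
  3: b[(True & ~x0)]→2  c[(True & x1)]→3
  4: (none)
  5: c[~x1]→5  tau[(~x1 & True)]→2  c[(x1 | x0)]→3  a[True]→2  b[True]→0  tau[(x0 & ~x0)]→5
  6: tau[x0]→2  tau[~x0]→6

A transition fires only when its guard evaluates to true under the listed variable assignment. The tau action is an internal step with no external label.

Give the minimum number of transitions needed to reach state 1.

Layered search for 1:
  L0 = {0}
  L1 = {5}
  L2 = {2,3}
1 never appears.

Answer: UNREACHABLE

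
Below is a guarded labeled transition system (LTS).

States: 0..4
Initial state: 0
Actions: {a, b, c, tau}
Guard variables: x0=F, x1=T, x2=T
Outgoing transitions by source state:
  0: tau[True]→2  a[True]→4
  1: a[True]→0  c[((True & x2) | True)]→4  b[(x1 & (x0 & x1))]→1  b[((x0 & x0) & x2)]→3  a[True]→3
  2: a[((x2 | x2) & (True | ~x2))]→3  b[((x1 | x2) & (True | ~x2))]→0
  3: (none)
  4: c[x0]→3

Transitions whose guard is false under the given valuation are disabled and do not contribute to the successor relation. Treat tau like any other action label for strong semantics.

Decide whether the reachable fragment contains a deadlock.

Answer: DEADLOCK at state 3

Trace:
Reachable = {0,2,3,4}
  0: a→4  tau→2  [2 exit(s)]
  2: a→3  b→0  [2 exit(s)]
  3: ∅  [deadlock]
  4: ∅  [deadlock]
Path to 3: tau·a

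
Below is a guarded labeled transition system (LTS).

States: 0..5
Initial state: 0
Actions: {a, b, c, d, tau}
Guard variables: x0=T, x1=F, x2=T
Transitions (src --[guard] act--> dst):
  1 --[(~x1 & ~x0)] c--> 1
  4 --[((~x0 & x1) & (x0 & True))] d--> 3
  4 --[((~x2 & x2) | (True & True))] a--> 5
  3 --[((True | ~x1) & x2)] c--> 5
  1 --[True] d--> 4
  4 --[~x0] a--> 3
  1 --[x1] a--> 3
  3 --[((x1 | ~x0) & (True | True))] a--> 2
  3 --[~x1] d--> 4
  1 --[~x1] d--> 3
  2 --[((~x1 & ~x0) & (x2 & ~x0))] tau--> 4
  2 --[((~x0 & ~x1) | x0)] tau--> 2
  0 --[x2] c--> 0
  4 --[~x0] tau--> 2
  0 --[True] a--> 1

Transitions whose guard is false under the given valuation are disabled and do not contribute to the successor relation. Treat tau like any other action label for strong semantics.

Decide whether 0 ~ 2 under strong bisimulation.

Compute ~ classes (split until stable):
  P[0] = {{0,1,2,3,4,5}}
  P[1] = {{0},{1},{2},{3},{4},{5}}
stable after 2 split(s): 6 block(s)
0∈{0}, 2∈{2}

Answer: NOT BISIMILAR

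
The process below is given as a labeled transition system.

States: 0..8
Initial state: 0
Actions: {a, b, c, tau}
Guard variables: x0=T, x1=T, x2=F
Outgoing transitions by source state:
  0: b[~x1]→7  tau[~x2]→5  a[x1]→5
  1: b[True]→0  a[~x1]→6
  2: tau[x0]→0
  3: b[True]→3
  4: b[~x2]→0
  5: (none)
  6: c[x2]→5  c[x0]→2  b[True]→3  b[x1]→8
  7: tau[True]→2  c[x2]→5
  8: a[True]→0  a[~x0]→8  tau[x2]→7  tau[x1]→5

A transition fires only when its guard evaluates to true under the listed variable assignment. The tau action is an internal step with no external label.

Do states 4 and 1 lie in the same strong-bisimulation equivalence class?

Refine partition for ~:
  P[0] = {{0,1,2,3,4,5,6,7,8}}
  P[1] = {{0,8},{1,3,4},{2,7},{5},{6}}
  P[2] = {{0},{1,4},{2},{3},{5},{6},{7},{8}}
Fixed point at round 3; 8 class(es).
4∈{1,4}, 1∈{1,4}

Answer: BISIMILAR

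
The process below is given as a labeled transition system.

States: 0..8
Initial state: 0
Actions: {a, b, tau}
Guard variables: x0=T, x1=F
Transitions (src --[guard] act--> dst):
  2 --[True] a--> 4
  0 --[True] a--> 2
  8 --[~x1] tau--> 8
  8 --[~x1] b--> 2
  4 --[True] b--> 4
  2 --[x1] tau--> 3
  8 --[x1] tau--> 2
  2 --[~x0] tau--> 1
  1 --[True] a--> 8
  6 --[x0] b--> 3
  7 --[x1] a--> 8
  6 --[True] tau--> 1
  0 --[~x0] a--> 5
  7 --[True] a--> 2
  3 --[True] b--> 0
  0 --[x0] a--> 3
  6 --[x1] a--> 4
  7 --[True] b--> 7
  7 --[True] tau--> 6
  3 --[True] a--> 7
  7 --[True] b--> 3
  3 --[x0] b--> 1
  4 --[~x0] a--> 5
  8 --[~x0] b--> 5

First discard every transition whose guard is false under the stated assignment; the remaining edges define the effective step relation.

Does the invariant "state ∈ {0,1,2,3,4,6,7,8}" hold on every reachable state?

Inv-set: {0,1,2,3,4,6,7,8}
Reachable = {0,1,2,3,4,6,7,8}
  0: ✓
  1: ✓
  2: ✓
  3: ✓
  4: ✓
  6: ✓
  7: ✓
  8: ✓

Answer: INVARIANT HOLDS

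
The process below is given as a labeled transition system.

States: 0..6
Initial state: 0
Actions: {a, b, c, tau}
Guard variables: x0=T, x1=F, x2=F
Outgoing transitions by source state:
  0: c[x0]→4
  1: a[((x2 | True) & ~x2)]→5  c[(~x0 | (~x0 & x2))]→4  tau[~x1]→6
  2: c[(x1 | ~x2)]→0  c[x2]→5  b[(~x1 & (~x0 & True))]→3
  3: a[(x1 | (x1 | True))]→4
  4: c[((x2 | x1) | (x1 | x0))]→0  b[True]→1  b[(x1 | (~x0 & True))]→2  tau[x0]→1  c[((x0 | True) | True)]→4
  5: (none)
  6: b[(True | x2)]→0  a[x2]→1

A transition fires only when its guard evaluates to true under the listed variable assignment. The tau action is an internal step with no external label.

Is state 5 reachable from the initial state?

Answer: REACHABLE

Working:
10 transition(s) survive guard evaluation.
L0 = {0}
L1 = {4}  cumulative {0,4}
L2 = {1}  cumulative {0,1,4}
L3 = {5,6}  cumulative {0,1,4,5,6}
Reachable = {0,1,4,5,6}
trace reaching 5: c·b·a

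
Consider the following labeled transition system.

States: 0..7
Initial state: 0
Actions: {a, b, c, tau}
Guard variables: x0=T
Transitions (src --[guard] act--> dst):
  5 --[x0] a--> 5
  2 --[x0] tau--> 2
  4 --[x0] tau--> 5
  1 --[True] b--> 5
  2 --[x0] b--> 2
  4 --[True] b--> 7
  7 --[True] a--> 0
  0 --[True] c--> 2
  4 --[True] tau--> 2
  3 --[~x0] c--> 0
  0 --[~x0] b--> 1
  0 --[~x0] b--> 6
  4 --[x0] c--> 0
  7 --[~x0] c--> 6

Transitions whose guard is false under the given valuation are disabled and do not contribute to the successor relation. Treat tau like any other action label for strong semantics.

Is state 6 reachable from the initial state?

After dropping false guards: 10 live edges.
Layer 0: {0}
Layer 1: {2}  total {0,2}
R = {0,2}

Answer: UNREACHABLE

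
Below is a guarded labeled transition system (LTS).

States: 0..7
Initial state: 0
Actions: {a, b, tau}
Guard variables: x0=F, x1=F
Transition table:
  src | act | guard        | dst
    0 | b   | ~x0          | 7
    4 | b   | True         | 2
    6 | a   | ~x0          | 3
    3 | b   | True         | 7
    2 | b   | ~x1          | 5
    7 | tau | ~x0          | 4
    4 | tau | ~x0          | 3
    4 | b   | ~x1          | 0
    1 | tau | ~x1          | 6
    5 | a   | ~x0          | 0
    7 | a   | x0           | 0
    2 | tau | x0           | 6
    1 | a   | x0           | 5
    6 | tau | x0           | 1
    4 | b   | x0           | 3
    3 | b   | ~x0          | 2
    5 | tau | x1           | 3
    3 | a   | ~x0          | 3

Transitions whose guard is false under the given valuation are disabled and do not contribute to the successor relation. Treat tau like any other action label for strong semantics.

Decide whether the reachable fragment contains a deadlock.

Answer: DEADLOCK-FREE

Working:
R = {0,2,3,4,5,7}
  0: b→7  [1 exit(s)]
  2: b→5  [1 exit(s)]
  3: a→3  b→2  b→7  [3 exit(s)]
  4: b→0  b→2  tau→3  [3 exit(s)]
  5: a→0  [1 exit(s)]
  7: tau→4  [1 exit(s)]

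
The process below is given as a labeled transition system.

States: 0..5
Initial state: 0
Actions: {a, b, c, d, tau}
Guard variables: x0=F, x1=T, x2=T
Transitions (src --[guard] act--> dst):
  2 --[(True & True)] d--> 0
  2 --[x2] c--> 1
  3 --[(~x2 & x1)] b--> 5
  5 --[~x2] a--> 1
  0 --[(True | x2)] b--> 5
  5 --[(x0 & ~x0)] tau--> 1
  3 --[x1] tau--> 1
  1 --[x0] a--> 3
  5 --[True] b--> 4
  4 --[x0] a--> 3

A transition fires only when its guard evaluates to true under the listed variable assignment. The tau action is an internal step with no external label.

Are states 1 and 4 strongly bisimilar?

Compute ~ classes (split until stable):
  round 0: {{0,1,2,3,4,5}}
  round 1: {{0,5},{1,4},{2},{3}}
  round 2: {{0},{1,4},{2},{3},{5}}
Fixed point at round 3; 5 class(es).
[1]={1,4}  [4]={1,4}

Answer: BISIMILAR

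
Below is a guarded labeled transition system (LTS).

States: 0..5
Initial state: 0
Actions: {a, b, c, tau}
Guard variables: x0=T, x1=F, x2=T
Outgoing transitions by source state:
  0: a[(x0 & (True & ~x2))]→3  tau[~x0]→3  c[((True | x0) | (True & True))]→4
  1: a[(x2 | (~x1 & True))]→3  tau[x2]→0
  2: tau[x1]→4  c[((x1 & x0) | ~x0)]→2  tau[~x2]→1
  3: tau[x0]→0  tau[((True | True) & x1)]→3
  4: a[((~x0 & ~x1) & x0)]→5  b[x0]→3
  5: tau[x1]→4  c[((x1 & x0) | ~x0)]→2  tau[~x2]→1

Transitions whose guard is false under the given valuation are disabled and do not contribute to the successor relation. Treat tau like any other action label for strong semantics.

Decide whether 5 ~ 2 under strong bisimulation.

Bisimulation quotient by refinement:
  P[0] = {{0,1,2,3,4,5}}
  P[1] = {{0},{1},{2,5},{3},{4}}
Fixed point at round 2; 5 class(es).
class of 5: {2,5}; class of 2: {2,5}

Answer: BISIMILAR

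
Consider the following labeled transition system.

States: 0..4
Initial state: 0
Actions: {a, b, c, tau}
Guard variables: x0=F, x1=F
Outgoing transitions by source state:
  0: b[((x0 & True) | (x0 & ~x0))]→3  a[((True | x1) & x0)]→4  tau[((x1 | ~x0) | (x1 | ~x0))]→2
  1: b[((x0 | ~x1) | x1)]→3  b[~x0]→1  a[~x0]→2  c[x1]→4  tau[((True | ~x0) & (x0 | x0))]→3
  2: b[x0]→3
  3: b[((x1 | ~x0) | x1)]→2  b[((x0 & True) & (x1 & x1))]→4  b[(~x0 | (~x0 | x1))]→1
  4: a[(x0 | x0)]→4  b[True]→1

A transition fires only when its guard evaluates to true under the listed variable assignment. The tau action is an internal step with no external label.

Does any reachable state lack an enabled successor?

Answer: DEADLOCK at state 2

Analysis:
Reachable = {0,2}
  0: tau→2  [deg 1]
  2: ∅  [deadlock]
witness 2: tau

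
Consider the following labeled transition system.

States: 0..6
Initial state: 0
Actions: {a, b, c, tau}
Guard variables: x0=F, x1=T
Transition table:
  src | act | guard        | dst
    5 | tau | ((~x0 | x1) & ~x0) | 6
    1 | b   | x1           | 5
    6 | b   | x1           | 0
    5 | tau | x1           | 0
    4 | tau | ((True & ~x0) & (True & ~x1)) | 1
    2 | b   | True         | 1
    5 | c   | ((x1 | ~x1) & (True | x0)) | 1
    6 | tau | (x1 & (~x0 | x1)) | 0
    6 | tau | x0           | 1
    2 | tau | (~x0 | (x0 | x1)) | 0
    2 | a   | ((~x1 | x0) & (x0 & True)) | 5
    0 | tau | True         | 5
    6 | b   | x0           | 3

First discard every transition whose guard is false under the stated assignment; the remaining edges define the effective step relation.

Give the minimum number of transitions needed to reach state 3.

Answer: UNREACHABLE

Analysis:
Breadth-first toward 3:
  Layer 0: {0}
  Layer 1: {5}
  Layer 2: {1,6}
3 never appears.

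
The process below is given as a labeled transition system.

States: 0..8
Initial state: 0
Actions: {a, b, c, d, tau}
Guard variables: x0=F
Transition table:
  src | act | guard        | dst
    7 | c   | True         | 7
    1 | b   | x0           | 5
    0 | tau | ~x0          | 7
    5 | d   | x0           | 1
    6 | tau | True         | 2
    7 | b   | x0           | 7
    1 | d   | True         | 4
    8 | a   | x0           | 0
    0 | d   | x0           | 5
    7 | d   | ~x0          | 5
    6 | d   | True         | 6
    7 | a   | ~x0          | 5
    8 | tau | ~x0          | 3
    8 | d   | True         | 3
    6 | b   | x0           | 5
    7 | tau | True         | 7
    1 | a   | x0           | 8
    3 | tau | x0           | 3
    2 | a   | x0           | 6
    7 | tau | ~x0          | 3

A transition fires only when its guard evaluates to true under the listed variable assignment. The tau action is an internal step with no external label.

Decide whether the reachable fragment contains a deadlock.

Answer: DEADLOCK at state 3

Working:
R = {0,3,5,7}
  0: tau→7  [deg 1]
  3: ∅  [deadlock]
  5: ∅  [deadlock]
  7: a→5  c→7  d→5  tau→3  tau→7  [deg 5]
trace reaching 3: tau·tau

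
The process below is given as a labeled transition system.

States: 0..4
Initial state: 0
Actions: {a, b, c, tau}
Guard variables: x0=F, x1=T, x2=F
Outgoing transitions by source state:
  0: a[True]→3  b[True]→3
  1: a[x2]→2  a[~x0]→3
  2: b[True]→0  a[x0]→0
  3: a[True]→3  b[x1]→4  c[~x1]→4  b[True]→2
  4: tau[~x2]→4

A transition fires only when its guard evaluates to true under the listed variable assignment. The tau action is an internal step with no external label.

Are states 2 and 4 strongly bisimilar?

Compute ~ classes (split until stable):
  π0 = {{0,1,2,3,4}}
  π1 = {{0,3},{1},{2},{4}}
  π2 = {{0},{1},{2},{3},{4}}
Fixed point at round 3; 5 class(es).
class of 2: {2}; class of 4: {4}

Answer: NOT BISIMILAR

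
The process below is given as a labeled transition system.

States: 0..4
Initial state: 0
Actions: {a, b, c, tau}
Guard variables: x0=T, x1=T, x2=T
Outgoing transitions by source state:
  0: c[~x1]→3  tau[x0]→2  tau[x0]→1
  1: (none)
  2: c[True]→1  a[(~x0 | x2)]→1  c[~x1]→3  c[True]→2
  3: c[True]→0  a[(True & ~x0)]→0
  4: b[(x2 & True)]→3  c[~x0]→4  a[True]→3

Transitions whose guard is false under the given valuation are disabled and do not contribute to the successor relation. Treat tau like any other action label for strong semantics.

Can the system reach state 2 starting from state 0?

Answer: REACHABLE

Analysis:
8 transition(s) survive guard evaluation.
Layer 0: {0}
Layer 1: {1,2}  cumulative {0,1,2}
Reach set: {0,1,2}
trace reaching 2: tau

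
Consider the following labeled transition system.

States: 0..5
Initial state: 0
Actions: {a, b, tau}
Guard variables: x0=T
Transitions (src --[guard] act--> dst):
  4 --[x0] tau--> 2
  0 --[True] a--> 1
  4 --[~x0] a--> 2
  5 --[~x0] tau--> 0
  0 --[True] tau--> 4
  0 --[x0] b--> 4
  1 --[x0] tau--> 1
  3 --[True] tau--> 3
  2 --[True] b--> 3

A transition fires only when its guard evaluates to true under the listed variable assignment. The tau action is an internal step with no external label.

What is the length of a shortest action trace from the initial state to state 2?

Answer: 2

Trace:
Layered search for 2:
  Layer 0: {0}
  Layer 1: {1,4}
  Layer 2: {2}
2 enters at depth 2; path b·tau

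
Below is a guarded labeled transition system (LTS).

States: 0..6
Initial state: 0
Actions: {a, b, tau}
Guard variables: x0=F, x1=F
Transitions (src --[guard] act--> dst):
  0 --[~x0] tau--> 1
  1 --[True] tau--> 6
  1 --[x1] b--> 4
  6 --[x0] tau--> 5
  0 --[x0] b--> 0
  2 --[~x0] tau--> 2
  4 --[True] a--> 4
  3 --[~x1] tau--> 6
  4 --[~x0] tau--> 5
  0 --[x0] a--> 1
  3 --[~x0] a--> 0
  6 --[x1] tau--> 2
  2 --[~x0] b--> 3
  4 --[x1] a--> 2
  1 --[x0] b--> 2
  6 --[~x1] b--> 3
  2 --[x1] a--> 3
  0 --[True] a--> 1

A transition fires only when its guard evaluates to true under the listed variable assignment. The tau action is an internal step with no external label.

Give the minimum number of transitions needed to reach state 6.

Answer: 2

Working:
Layered search for 6:
  L0 = {0}
  L1 = {1}
  L2 = {6}
6 enters at depth 2; path a·tau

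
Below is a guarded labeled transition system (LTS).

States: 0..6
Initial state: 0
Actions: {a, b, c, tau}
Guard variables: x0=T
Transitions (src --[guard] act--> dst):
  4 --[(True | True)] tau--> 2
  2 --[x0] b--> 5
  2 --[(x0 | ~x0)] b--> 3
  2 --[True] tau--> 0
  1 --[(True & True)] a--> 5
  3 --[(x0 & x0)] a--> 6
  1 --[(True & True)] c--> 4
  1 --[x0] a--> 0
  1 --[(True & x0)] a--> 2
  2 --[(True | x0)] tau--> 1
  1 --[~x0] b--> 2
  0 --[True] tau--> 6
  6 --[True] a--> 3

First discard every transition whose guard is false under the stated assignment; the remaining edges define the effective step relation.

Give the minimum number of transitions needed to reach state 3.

Layered search for 3:
  Layer 0: {0}
  Layer 1: {6}
  Layer 2: {3}
3 enters at depth 2; path tau·a

Answer: 2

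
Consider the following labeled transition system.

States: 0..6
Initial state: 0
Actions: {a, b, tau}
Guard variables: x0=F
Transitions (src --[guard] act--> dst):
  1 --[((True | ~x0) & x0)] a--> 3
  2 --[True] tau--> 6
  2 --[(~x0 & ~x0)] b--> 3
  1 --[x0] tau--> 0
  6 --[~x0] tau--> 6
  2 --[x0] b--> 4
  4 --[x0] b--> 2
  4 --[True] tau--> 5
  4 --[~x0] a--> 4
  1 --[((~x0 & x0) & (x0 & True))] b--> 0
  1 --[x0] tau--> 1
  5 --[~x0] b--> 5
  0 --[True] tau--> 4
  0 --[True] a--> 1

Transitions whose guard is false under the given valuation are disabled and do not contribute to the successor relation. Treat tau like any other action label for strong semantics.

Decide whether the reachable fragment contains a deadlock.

Reach set: {0,1,4,5}
  0: a→1  tau→4  [deg 2]
  1: ∅  [deadlock]
  4: a→4  tau→5  [deg 2]
  5: b→5  [deg 1]
trace reaching 1: a

Answer: DEADLOCK at state 1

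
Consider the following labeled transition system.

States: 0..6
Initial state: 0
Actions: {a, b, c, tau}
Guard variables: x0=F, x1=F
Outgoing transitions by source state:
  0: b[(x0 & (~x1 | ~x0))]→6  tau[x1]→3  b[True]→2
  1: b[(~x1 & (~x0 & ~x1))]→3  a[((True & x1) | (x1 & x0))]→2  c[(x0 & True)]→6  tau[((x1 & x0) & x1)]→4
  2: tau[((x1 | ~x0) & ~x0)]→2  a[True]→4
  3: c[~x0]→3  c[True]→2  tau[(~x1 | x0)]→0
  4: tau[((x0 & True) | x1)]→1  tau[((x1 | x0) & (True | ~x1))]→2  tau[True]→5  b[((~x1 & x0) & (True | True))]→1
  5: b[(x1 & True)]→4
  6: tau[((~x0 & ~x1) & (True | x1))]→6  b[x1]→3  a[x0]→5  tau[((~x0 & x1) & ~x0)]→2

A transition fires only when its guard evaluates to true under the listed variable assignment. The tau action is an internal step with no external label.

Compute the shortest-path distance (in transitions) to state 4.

Layered search for 4:
  depth 0: {0}
  depth 1: {2}
  depth 2: {4}
4 enters at depth 2; path b·a

Answer: 2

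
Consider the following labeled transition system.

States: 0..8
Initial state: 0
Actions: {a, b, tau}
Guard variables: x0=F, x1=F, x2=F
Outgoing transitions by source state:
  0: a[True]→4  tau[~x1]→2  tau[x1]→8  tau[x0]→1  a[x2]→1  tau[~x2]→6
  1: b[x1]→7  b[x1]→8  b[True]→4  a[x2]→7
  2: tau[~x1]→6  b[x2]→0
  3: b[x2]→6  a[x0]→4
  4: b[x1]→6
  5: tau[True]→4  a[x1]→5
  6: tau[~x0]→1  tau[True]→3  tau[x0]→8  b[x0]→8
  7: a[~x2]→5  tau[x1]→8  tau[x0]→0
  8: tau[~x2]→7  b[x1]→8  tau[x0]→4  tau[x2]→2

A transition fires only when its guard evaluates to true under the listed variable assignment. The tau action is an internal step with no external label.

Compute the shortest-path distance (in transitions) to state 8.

Answer: UNREACHABLE

Analysis:
BFS to 8:
  L0 = {0}
  L1 = {2,4,6}
  L2 = {1,3}
8 never appears.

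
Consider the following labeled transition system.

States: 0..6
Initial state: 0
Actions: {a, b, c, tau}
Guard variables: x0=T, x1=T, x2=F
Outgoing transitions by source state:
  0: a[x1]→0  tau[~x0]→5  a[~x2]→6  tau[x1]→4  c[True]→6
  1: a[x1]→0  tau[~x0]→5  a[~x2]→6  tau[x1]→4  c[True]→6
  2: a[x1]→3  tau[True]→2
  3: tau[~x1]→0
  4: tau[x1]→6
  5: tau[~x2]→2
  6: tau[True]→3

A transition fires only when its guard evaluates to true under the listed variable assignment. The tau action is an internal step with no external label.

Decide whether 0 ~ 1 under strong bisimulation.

Refine partition for ~:
  π0 = {{0,1,2,3,4,5,6}}
  π1 = {{0,1},{2},{3},{4,5,6}}
  π2 = {{0,1},{2},{3},{4},{5},{6}}
Fixed point at round 3; 6 class(es).
0∈{0,1}, 1∈{0,1}

Answer: BISIMILAR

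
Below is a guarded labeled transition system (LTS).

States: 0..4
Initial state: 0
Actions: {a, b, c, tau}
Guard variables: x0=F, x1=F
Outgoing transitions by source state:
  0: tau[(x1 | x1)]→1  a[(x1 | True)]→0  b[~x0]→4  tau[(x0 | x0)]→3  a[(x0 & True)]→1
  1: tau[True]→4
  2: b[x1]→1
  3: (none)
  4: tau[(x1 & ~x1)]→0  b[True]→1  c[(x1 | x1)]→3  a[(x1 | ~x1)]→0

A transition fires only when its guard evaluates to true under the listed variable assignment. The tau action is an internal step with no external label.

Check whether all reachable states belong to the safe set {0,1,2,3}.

Safe = {0,1,2,3}
Reach set: {0,1,4}
  0: safe
  1: safe
  4: outside
reach 4 via b — violates

Answer: INVARIANT VIOLATED at state 4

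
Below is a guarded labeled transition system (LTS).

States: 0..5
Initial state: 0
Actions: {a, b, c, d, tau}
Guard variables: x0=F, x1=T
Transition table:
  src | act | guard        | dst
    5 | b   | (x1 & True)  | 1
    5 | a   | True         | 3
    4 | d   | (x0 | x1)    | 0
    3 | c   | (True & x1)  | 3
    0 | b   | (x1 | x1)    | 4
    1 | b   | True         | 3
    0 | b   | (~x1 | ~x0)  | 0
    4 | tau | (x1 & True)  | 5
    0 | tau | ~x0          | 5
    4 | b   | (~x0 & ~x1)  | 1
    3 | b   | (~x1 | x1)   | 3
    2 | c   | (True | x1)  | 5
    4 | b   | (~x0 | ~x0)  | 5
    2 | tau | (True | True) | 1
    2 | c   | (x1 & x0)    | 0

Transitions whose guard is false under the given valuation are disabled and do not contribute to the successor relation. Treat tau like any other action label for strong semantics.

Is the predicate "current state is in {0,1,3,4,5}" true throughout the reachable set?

Allowed set {0,1,3,4,5}
R = {0,1,3,4,5}
  0: safe
  1: safe
  3: safe
  4: safe
  5: safe

Answer: INVARIANT HOLDS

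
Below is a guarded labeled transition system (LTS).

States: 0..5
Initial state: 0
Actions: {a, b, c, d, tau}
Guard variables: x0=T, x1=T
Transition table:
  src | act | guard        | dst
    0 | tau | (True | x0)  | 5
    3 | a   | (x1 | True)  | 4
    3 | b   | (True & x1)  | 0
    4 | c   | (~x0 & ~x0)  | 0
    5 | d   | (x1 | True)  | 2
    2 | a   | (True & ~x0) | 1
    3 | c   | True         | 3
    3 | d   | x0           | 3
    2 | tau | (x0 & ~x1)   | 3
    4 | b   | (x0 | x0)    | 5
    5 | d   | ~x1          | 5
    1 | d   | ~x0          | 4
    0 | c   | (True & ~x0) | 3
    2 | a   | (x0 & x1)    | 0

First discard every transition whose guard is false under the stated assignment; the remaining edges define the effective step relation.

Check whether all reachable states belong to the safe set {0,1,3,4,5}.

Answer: INVARIANT VIOLATED at state 2

Trace:
Inv-set: {0,1,3,4,5}
R = {0,2,5}
  0: safe
  2: ✗ unsafe
  5: safe
witness against invariant: tau·d → 2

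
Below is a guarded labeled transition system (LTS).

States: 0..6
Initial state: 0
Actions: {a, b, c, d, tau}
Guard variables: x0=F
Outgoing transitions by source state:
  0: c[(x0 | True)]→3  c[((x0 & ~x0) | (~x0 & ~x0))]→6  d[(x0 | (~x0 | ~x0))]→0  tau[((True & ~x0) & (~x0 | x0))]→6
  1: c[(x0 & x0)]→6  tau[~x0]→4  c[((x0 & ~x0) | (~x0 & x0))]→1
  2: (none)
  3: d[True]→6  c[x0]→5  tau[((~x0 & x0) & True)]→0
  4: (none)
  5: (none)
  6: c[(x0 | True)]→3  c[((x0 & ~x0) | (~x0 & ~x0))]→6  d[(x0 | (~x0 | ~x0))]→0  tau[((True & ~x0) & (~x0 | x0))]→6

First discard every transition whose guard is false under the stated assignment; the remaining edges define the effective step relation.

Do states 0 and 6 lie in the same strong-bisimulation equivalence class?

Compute ~ classes (split until stable):
  P[0] = {{0,1,2,3,4,5,6}}
  P[1] = {{0,6},{1},{2,4,5},{3}}
Fixed point at round 2; 4 class(es).
class of 0: {0,6}; class of 6: {0,6}

Answer: BISIMILAR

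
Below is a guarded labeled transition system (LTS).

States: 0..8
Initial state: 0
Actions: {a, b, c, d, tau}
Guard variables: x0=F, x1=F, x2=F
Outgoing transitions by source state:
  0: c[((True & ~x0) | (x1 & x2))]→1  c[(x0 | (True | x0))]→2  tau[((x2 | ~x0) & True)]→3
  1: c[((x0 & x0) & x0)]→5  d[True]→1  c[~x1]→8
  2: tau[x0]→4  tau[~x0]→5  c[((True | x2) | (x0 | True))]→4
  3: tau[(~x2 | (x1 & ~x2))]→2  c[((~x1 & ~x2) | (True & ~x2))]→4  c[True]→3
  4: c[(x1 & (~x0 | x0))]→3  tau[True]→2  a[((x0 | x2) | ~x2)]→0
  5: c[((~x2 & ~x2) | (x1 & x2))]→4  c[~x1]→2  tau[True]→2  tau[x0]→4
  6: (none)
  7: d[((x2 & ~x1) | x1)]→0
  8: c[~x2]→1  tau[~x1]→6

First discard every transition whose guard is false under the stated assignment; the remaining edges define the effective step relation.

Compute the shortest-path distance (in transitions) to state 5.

BFS to 5:
  L0 = {0}
  L1 = {1,2,3}
  L2 = {4,5,8}
depth(5)=2, e.g. c·tau

Answer: 2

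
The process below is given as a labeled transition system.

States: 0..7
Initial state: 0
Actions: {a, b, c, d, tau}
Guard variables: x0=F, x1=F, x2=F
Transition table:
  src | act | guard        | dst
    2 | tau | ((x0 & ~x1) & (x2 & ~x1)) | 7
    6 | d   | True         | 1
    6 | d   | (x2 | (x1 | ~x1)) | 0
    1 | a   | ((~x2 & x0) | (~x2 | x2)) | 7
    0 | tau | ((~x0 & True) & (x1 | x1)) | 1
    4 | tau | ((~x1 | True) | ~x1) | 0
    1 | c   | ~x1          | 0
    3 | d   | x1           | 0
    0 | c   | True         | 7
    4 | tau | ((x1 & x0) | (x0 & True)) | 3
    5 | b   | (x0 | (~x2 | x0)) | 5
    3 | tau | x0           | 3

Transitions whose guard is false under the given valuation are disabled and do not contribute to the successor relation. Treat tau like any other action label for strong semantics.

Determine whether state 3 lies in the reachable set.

Answer: UNREACHABLE

Analysis:
After dropping false guards: 7 live edges.
Layer 0: {0}
Layer 1: {7}  now seen {0,7}
Reachable = {0,7}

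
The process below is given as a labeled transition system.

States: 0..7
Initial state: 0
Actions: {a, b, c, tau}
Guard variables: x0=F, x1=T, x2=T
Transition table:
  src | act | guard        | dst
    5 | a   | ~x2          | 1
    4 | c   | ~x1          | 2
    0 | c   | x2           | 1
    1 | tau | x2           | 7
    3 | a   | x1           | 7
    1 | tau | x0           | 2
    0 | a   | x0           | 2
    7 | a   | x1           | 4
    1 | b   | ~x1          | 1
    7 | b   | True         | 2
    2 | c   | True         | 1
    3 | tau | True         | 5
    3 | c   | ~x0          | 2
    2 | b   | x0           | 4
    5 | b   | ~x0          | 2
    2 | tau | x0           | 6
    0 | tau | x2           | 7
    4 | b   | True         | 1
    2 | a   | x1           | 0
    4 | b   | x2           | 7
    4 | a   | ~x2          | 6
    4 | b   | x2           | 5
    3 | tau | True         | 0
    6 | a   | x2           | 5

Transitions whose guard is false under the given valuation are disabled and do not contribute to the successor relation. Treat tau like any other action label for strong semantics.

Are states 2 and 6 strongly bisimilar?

Refine partition for ~:
  round 0: {{0,1,2,3,4,5,6,7}}
  round 1: {{0},{1},{2},{3},{4,5},{6},{7}}
  round 2: {{0},{1},{2},{3},{4},{5},{6},{7}}
stable after 3 split(s): 8 block(s)
class of 2: {2}; class of 6: {6}

Answer: NOT BISIMILAR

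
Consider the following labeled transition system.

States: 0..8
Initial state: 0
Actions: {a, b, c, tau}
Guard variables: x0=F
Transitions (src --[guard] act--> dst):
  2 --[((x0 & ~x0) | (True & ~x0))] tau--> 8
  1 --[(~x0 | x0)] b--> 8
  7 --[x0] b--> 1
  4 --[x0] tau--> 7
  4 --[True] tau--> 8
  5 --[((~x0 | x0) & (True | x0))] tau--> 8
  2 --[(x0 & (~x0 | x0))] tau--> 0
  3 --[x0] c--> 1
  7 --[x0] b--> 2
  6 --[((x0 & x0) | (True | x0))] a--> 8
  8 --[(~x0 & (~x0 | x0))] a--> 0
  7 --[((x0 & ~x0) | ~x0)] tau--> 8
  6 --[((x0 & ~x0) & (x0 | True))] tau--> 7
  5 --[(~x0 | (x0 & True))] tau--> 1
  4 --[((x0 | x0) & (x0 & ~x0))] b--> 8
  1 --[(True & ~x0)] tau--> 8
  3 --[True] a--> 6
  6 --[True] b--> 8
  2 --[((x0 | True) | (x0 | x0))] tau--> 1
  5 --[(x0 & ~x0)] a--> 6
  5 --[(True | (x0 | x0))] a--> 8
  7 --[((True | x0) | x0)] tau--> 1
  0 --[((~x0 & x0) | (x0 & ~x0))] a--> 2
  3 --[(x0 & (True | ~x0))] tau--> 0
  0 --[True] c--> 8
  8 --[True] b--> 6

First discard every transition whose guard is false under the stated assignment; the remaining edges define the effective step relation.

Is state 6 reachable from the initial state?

Answer: REACHABLE

Analysis:
16 transition(s) survive guard evaluation.
L0 = {0}
L1 = {8}  now seen {0,8}
L2 = {6}  now seen {0,6,8}
R = {0,6,8}
witness 6: c·b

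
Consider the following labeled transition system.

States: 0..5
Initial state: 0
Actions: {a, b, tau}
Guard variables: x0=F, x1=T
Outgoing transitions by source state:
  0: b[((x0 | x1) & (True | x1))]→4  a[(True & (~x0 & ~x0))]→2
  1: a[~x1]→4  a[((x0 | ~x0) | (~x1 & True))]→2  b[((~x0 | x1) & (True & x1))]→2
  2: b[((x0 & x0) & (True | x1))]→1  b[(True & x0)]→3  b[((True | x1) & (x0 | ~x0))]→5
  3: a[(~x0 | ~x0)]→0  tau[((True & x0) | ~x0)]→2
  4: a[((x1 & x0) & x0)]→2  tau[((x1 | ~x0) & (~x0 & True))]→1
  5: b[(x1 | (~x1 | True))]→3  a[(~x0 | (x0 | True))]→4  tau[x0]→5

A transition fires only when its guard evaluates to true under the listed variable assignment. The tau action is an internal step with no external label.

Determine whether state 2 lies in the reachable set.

Answer: REACHABLE

Trace:
After dropping false guards: 10 live edges.
depth 0: {0}
depth 1: {2,4}  total {0,2,4}
depth 2: {1,5}  total {0,1,2,4,5}
depth 3: {3}  total {0,1,2,3,4,5}
R = {0,1,2,3,4,5}
trace reaching 2: a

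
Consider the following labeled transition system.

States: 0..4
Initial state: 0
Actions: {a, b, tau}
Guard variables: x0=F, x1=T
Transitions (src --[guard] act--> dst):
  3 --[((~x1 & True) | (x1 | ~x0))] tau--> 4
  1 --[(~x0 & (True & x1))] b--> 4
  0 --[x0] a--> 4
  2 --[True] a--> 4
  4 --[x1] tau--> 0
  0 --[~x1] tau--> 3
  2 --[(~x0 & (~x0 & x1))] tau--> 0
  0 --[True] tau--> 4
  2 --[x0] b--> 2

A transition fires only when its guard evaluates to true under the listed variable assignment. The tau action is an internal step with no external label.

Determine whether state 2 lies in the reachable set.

6 transition(s) survive guard evaluation.
L0 = {0}
L1 = {4}  now seen {0,4}
R = {0,4}

Answer: UNREACHABLE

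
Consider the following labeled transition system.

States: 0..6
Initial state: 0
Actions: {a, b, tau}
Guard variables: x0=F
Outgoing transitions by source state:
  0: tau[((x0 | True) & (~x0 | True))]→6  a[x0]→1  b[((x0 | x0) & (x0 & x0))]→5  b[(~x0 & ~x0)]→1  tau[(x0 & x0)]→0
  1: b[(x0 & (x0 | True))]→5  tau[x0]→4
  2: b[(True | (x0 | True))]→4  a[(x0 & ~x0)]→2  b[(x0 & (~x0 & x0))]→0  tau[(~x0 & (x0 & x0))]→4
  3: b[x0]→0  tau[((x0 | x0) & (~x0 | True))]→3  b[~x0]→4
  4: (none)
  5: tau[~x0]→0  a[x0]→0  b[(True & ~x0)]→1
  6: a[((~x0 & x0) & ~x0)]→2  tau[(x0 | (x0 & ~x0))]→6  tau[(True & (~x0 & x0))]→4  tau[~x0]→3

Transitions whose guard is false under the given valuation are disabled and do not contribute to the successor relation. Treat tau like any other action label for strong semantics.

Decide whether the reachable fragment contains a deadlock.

R = {0,1,3,4,6}
  0: b→1  tau→6  [deg 2]
  1: ∅  [no exit]
  3: b→4  [deg 1]
  4: ∅  [no exit]
  6: tau→3  [deg 1]
trace reaching 1: b

Answer: DEADLOCK at state 1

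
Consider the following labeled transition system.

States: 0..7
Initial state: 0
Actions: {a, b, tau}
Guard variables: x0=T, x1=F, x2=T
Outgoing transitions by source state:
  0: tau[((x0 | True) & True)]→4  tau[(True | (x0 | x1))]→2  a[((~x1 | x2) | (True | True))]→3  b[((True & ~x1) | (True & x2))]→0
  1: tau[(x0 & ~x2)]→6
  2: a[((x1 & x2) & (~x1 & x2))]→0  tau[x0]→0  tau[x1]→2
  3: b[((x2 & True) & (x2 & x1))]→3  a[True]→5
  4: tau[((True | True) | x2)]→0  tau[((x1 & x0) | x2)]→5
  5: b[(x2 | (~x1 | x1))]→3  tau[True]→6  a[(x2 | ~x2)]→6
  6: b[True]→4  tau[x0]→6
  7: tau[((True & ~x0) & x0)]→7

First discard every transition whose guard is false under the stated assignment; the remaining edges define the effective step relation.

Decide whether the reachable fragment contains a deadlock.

Answer: DEADLOCK-FREE

Trace:
Reach set: {0,2,3,4,5,6}
  0: a→3  b→0  tau→2  tau→4  [deg 4]
  2: tau→0  [deg 1]
  3: a→5  [deg 1]
  4: tau→0  tau→5  [deg 2]
  5: a→6  b→3  tau→6  [deg 3]
  6: b→4  tau→6  [deg 2]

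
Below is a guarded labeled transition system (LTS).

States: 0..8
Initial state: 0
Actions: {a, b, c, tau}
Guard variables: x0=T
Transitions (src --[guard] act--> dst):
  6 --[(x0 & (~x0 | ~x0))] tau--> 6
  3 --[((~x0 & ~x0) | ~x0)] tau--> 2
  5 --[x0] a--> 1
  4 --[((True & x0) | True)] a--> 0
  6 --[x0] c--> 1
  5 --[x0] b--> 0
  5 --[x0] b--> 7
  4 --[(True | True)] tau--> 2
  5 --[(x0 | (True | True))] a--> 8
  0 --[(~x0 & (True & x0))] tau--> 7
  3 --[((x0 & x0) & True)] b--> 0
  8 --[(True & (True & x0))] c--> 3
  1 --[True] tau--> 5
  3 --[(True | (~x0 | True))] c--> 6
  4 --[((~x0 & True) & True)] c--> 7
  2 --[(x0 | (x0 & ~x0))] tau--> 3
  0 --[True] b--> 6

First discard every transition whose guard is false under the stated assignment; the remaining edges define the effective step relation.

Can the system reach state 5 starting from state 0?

Answer: REACHABLE

Analysis:
13 transition(s) survive guard evaluation.
L0 = {0}
L1 = {6}  now seen {0,6}
L2 = {1}  now seen {0,1,6}
L3 = {5}  now seen {0,1,5,6}
L4 = {7,8}  now seen {0,1,5,6,7,8}
L5 = {3}  now seen {0,1,3,5,6,7,8}
Reachable = {0,1,3,5,6,7,8}
Path to 5: b·c·tau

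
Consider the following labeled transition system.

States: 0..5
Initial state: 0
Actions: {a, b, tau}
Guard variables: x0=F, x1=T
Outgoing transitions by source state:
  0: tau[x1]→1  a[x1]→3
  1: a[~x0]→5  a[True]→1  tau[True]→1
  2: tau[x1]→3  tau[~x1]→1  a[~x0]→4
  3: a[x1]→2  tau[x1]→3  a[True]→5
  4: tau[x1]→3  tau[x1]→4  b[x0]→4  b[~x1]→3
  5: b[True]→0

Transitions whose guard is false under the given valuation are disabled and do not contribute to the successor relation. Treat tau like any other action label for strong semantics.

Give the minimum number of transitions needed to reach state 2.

Layered search for 2:
  depth 0: {0}
  depth 1: {1,3}
  depth 2: {2,5}
2 enters at depth 2; path a·a

Answer: 2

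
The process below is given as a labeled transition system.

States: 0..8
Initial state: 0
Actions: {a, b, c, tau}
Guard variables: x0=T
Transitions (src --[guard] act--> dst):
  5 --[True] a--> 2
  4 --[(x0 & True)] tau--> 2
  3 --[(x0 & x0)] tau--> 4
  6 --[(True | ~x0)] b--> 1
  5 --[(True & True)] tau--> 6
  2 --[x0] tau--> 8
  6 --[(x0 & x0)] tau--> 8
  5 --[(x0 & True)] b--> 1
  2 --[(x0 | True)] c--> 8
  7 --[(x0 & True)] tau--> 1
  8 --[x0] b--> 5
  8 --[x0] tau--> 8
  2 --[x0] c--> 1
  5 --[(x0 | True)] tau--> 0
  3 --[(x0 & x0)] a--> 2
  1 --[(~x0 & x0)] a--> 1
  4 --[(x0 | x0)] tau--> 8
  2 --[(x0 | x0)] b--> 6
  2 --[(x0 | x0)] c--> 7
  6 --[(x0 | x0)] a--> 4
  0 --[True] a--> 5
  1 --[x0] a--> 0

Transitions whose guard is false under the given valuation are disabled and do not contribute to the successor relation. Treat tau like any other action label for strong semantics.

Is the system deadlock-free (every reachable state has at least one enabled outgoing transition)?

Answer: DEADLOCK-FREE

Analysis:
R = {0,1,2,4,5,6,7,8}
  0: a→5  [1 out]
  1: a→0  [1 out]
  2: b→6  c→1  c→7  c→8  tau→8  [5 out]
  4: tau→2  tau→8  [2 out]
  5: a→2  b→1  tau→0  tau→6  [4 out]
  6: a→4  b→1  tau→8  [3 out]
  7: tau→1  [1 out]
  8: b→5  tau→8  [2 out]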